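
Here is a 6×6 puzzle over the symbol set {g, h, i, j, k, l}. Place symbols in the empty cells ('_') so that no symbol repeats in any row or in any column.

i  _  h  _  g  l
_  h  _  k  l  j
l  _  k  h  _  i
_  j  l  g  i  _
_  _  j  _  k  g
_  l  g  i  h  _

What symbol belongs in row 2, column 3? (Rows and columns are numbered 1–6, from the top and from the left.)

i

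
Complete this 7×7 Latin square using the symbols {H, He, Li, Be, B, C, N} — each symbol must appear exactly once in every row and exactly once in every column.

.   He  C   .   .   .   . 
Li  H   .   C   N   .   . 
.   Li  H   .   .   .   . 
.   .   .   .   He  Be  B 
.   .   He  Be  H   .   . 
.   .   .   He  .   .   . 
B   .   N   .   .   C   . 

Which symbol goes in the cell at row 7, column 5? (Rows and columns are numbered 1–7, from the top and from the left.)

At row 4, column 3: row 4 has {He,Be,B}; column 3 has {H,He,C,N}; that leaves Li.
At row 7, column 2: row 7 has {B,C,N}; column 2 has {H,He,Li}; that leaves Be.
At row 7, column 5: row 7 has {Be,B,C,N}; column 5 has {H,He,N}; that leaves Li.

Li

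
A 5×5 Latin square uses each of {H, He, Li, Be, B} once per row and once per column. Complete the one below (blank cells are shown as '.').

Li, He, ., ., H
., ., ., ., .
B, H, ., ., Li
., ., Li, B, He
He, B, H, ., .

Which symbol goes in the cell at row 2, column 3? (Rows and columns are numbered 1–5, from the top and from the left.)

He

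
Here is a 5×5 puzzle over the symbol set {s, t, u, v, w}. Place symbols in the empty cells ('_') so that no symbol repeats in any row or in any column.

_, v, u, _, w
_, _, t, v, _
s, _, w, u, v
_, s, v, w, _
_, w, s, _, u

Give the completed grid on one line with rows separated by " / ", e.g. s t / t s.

(r1,c1): row 1 has {u,v,w}; column 1 has {s}, so it must be t.
(r1,c4): row 1 has {t,u,v,w}; column 4 has {u,v,w}, so it must be s.
(r2,c2): row 2 has {t,v}; column 2 has {s,v,w}, so it must be u.
(r2,c5): row 2 has {t,u,v}; column 5 has {u,v,w}, so it must be s.
(r3,c2): row 3 has {s,u,v,w}; column 2 has {s,u,v,w}, so it must be t.
(r4,c1): row 4 has {s,v,w}; column 1 has {s,t}, so it must be u.
(r4,c5): row 4 has {s,u,v,w}; column 5 has {s,u,v,w}, so it must be t.
(r5,c1): row 5 has {s,u,w}; column 1 has {s,t,u}, so it must be v.
(r5,c4): row 5 has {s,u,v,w}; column 4 has {s,u,v,w}, so it must be t.
(r2,c1): row 2 has {s,t,u,v}; column 1 has {s,t,u,v}, so it must be w.

t v u s w / w u t v s / s t w u v / u s v w t / v w s t u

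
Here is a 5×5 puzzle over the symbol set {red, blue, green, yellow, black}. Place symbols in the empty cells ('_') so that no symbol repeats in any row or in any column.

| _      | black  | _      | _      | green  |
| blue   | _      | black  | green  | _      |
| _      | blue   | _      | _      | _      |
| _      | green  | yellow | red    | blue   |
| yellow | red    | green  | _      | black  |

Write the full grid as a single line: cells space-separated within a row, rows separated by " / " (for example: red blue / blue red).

red black blue yellow green / blue yellow black green red / green blue red black yellow / black green yellow red blue / yellow red green blue black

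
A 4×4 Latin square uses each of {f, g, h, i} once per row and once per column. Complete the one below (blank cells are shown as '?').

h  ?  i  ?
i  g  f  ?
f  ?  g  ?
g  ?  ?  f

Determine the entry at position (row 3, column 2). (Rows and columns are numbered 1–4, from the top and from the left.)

h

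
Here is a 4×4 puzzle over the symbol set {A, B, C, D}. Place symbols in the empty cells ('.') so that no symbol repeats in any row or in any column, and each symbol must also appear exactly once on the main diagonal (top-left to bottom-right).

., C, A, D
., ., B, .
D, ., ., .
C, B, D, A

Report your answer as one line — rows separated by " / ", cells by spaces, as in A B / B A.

row 1 has {A,C,D}; column 1 has {C,D}; the diagonal has {A} — only B is left for (r1,c1).
row 2 has {B}; column 1 has {B,C,D} — only A is left for (r2,c1).
row 2 has {A,B}; column 2 has {B,C}; the diagonal has {A,B} — only D is left for (r2,c2).
row 2 has {A,B,D}; column 4 has {A,D} — only C is left for (r2,c4).
row 3 has {D}; column 2 has {B,C,D} — only A is left for (r3,c2).
row 3 has {A,D}; column 3 has {A,B,D}; the diagonal has {A,B,D} — only C is left for (r3,c3).
row 3 has {A,C,D}; column 4 has {A,C,D} — only B is left for (r3,c4).

B C A D / A D B C / D A C B / C B D A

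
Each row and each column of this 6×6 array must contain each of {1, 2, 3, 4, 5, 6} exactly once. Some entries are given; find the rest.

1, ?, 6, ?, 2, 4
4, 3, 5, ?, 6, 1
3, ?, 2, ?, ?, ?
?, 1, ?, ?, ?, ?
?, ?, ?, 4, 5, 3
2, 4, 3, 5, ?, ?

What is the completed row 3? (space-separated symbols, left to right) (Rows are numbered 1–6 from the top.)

(r1,c2) = 5
(r1,c4) = 3
(r2,c4) = 2
(r3,c2) = 6
(r3,c4) = 1
(r3,c5) = 4
(r3,c6) = 5

3 6 2 1 4 5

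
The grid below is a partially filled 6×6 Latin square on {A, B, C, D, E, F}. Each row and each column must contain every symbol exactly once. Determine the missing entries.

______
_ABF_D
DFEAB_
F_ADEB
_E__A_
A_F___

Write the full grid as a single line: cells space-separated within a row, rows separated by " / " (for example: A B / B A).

B D C E F A / E A B F C D / D F E A B C / F C A D E B / C E D B A F / A B F C D E

row 2 has {A,B,D,F}; column 5 has {A,B,E} — only C is left for (r2,c5).
row 3 has {A,B,D,E,F}; column 6 has {B,D} — only C is left for (r3,c6).
row 4 has {A,B,D,E,F}; column 2 has {A,E,F} — only C is left for (r4,c2).
row 5 has {A,E}; column 6 has {B,C,D} — only F is left for (r5,c6).
row 6 has {A,F}; column 5 has {A,B,C,E} — only D is left for (r6,c5).
row 6 has {A,D,F}; column 6 has {B,C,D,F} — only E is left for (r6,c6).
row 1 is empty so far; column 5 has {A,B,C,D,E} — only F is left for (r1,c5).
row 1 has {F}; column 6 has {B,C,D,E,F} — only A is left for (r1,c6).
row 2 has {A,B,C,D,F}; column 1 has {A,D,F} — only E is left for (r2,c1).
row 6 has {A,D,E,F}; column 2 has {A,C,E,F} — only B is left for (r6,c2).
row 6 has {A,B,D,E,F}; column 4 has {A,D,F} — only C is left for (r6,c4).
row 1 has {A,F}; column 2 has {A,B,C,E,F} — only D is left for (r1,c2).
row 1 has {A,D,F}; column 3 has {A,B,E,F} — only C is left for (r1,c3).
row 5 has {A,E,F}; column 3 has {A,B,C,E,F} — only D is left for (r5,c3).
row 5 has {A,D,E,F}; column 4 has {A,C,D,F} — only B is left for (r5,c4).
row 1 has {A,C,D,F}; column 1 has {A,D,E,F} — only B is left for (r1,c1).
row 1 has {A,B,C,D,F}; column 4 has {A,B,C,D,F} — only E is left for (r1,c4).
row 5 has {A,B,D,E,F}; column 1 has {A,B,D,E,F} — only C is left for (r5,c1).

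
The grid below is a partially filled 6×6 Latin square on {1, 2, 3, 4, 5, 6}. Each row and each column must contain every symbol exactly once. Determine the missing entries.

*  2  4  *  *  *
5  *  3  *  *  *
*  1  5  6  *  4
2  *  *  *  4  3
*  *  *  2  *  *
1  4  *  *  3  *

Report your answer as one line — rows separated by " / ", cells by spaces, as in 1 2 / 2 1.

6 2 4 3 5 1 / 5 6 3 4 1 2 / 3 1 5 6 2 4 / 2 5 6 1 4 3 / 4 3 1 2 6 5 / 1 4 2 5 3 6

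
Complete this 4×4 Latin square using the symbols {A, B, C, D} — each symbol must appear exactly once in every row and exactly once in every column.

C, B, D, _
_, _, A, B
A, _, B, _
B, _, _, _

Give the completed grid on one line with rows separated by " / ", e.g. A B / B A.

(r1,c4) = A
(r2,c1) = D
(r2,c2) = C
(r3,c2) = D
(r3,c4) = C
(r4,c2) = A
(r4,c3) = C
(r4,c4) = D

C B D A / D C A B / A D B C / B A C D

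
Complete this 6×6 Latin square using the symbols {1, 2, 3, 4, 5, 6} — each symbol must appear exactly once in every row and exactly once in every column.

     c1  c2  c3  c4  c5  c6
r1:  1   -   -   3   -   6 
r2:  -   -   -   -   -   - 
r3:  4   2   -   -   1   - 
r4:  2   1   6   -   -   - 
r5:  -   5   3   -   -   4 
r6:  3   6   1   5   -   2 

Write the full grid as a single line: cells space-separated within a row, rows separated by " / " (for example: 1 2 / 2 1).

1 4 2 3 5 6 / 5 3 4 2 6 1 / 4 2 5 6 1 3 / 2 1 6 4 3 5 / 6 5 3 1 2 4 / 3 6 1 5 4 2

row 1 has {1,3,6}; column 2 has {1,2,5,6} — only 4 is left for (r1,c2).
row 2 is empty so far; column 2 has {1,2,4,5,6} — only 3 is left for (r2,c2).
row 3 has {1,2,4}; column 3 has {1,3,6} — only 5 is left for (r3,c3).
row 3 has {1,2,4,5}; column 4 has {3,5} — only 6 is left for (r3,c4).
row 3 has {1,2,4,5,6}; column 6 has {2,4,6} — only 3 is left for (r3,c6).
row 4 has {1,2,6}; column 4 has {3,5,6} — only 4 is left for (r4,c4).
row 4 has {1,2,4,6}; column 6 has {2,3,4,6} — only 5 is left for (r4,c6).
row 5 has {3,4,5}; column 1 has {1,2,3,4} — only 6 is left for (r5,c1).
row 5 has {3,4,5,6}; column 5 has {1} — only 2 is left for (r5,c5).
row 6 has {1,2,3,5,6}; column 5 has {1,2} — only 4 is left for (r6,c5).
row 1 has {1,3,4,6}; column 3 has {1,3,5,6} — only 2 is left for (r1,c3).
row 1 has {1,2,3,4,6}; column 5 has {1,2,4} — only 5 is left for (r1,c5).
row 2 has {3}; column 1 has {1,2,3,4,6} — only 5 is left for (r2,c1).
row 2 has {3,5}; column 3 has {1,2,3,5,6} — only 4 is left for (r2,c3).
row 2 has {3,4,5}; column 5 has {1,2,4,5} — only 6 is left for (r2,c5).
row 2 has {3,4,5,6}; column 6 has {2,3,4,5,6} — only 1 is left for (r2,c6).
row 4 has {1,2,4,5,6}; column 5 has {1,2,4,5,6} — only 3 is left for (r4,c5).
row 5 has {2,3,4,5,6}; column 4 has {3,4,5,6} — only 1 is left for (r5,c4).
row 2 has {1,3,4,5,6}; column 4 has {1,3,4,5,6} — only 2 is left for (r2,c4).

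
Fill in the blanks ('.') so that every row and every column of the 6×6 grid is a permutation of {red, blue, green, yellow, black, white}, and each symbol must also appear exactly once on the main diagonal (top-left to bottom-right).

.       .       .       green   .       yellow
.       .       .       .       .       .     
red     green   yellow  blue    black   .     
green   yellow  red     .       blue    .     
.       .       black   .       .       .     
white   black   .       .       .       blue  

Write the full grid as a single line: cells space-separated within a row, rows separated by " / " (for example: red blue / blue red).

black blue white green red yellow / yellow red blue black white green / red green yellow blue black white / green yellow red white blue black / blue white black yellow green red / white black green red yellow blue

Cell (r1,c1): row 1 has {green,yellow}; column 1 has {red,green,white}; the diagonal has {blue,yellow} → black.
Cell (r3,c6): row 3 has {red,blue,green,yellow,black}; column 6 has {blue,yellow} → white.
Cell (r4,c4): row 4 has {red,blue,green,yellow}; column 4 has {blue,green}; the diagonal has {blue,yellow,black} → white.
Cell (r4,c6): row 4 has {red,blue,green,yellow,white}; column 6 has {blue,yellow,white} → black.
Cell (r6,c3): row 6 has {blue,black,white}; column 3 has {red,yellow,black} → green.
Cell (r2,c2): row 2 is empty so far; column 2 has {green,yellow,black}; the diagonal has {blue,yellow,black,white} → red.
Cell (r2,c6): row 2 has {red}; column 6 has {blue,yellow,black,white} → green.
Cell (r5,c5): row 5 has {black}; column 5 has {blue,black}; the diagonal has {red,blue,yellow,black,white} → green.
Cell (r5,c6): row 5 has {green,black}; column 6 has {blue,green,yellow,black,white} → red.
Cell (r5,c4): row 5 has {red,green,black}; column 4 has {blue,green,white} → yellow.
Cell (r6,c4): row 6 has {blue,green,black,white}; column 4 has {blue,green,yellow,white} → red.
Cell (r6,c5): row 6 has {red,blue,green,black,white}; column 5 has {blue,green,black} → yellow.
Cell (r2,c4): row 2 has {red,green}; column 4 has {red,blue,green,yellow,white} → black.
Cell (r2,c5): row 2 has {red,green,black}; column 5 has {blue,green,yellow,black} → white.
Cell (r5,c1): row 5 has {red,green,yellow,black}; column 1 has {red,green,black,white} → blue.
Cell (r5,c2): row 5 has {red,blue,green,yellow,black}; column 2 has {red,green,yellow,black} → white.
Cell (r1,c2): row 1 has {green,yellow,black}; column 2 has {red,green,yellow,black,white} → blue.
Cell (r1,c3): row 1 has {blue,green,yellow,black}; column 3 has {red,green,yellow,black} → white.
Cell (r1,c5): row 1 has {blue,green,yellow,black,white}; column 5 has {blue,green,yellow,black,white} → red.
Cell (r2,c1): row 2 has {red,green,black,white}; column 1 has {red,blue,green,black,white} → yellow.
Cell (r2,c3): row 2 has {red,green,yellow,black,white}; column 3 has {red,green,yellow,black,white} → blue.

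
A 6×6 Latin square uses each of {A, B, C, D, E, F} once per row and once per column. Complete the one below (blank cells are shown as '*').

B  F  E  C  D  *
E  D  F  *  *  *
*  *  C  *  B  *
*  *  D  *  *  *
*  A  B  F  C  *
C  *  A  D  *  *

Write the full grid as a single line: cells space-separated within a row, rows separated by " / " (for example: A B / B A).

Cell (r1,c6): row 1 has {B,C,D,E,F}; column 6 is empty so far → A.
Cell (r2,c5): row 2 has {D,E,F}; column 5 has {B,C,D} → A.
Cell (r3,c2): row 3 has {B,C}; column 2 has {A,D,F} → E.
Cell (r3,c4): row 3 has {B,C,E}; column 4 has {C,D,F} → A.
Cell (r5,c1): row 5 has {A,B,C,F}; column 1 has {B,C,E} → D.
Cell (r5,c6): row 5 has {A,B,C,D,F}; column 6 has {A} → E.
Cell (r6,c2): row 6 has {A,C,D}; column 2 has {A,D,E,F} → B.
Cell (r6,c6): row 6 has {A,B,C,D}; column 6 has {A,E} → F.
Cell (r2,c4): row 2 has {A,D,E,F}; column 4 has {A,C,D,F} → B.
Cell (r2,c6): row 2 has {A,B,D,E,F}; column 6 has {A,E,F} → C.
Cell (r3,c1): row 3 has {A,B,C,E}; column 1 has {B,C,D,E} → F.
Cell (r3,c6): row 3 has {A,B,C,E,F}; column 6 has {A,C,E,F} → D.
Cell (r4,c1): row 4 has {D}; column 1 has {B,C,D,E,F} → A.
Cell (r4,c2): row 4 has {A,D}; column 2 has {A,B,D,E,F} → C.
Cell (r4,c4): row 4 has {A,C,D}; column 4 has {A,B,C,D,F} → E.
Cell (r4,c5): row 4 has {A,C,D,E}; column 5 has {A,B,C,D} → F.
Cell (r4,c6): row 4 has {A,C,D,E,F}; column 6 has {A,C,D,E,F} → B.
Cell (r6,c5): row 6 has {A,B,C,D,F}; column 5 has {A,B,C,D,F} → E.

B F E C D A / E D F B A C / F E C A B D / A C D E F B / D A B F C E / C B A D E F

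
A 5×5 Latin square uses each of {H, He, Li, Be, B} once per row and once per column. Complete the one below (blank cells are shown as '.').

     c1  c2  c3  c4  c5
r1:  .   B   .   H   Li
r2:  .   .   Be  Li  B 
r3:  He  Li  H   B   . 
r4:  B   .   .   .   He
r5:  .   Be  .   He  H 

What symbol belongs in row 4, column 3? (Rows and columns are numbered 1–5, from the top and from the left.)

Li

(r1,c1): row 1 has {H,Li,B}; column 1 has {He,B}, so it must be Be.
(r1,c3): row 1 has {H,Li,Be,B}; column 3 has {H,Be}, so it must be He.
(r2,c1): row 2 has {Li,Be,B}; column 1 has {He,Be,B}, so it must be H.
(r2,c2): row 2 has {H,Li,Be,B}; column 2 has {Li,Be,B}, so it must be He.
(r3,c5): row 3 has {H,He,Li,B}; column 5 has {H,He,Li,B}, so it must be Be.
(r4,c2): row 4 has {He,B}; column 2 has {He,Li,Be,B}, so it must be H.
(r4,c3): row 4 has {H,He,B}; column 3 has {H,He,Be}, so it must be Li.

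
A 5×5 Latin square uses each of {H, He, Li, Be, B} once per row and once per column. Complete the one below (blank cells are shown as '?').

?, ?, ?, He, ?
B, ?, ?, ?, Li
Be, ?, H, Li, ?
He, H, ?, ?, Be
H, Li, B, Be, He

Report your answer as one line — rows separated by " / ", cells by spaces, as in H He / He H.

Li B Be He H / B Be He H Li / Be He H Li B / He H Li B Be / H Li B Be He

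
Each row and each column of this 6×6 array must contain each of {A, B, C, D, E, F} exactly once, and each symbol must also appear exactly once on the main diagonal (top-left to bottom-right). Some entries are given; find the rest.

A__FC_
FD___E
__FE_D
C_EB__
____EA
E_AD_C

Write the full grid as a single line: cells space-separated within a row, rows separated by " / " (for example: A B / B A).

A E D F C B / F D C A B E / B C F E A D / C A E B D F / D F B C E A / E B A D F C

Cell (r1,c6): row 1 has {A,C,F}; column 6 has {A,C,D,E} → B.
Cell (r3,c1): row 3 has {D,E,F}; column 1 has {A,C,E,F} → B.
Cell (r3,c5): row 3 has {B,D,E,F}; column 5 has {C,E} → A.
Cell (r4,c6): row 4 has {B,C,E}; column 6 has {A,B,C,D,E} → F.
Cell (r5,c1): row 5 has {A,E}; column 1 has {A,B,C,E,F} → D.
Cell (r5,c4): row 5 has {A,D,E}; column 4 has {B,D,E,F} → C.
Cell (r1,c2): row 1 has {A,B,C,F}; column 2 has {D} → E.
Cell (r1,c3): row 1 has {A,B,C,E,F}; column 3 has {A,E,F} → D.
Cell (r2,c4): row 2 has {D,E,F}; column 4 has {B,C,D,E,F} → A.
Cell (r2,c5): row 2 has {A,D,E,F}; column 5 has {A,C,E} → B.
Cell (r3,c2): row 3 has {A,B,D,E,F}; column 2 has {D,E} → C.
Cell (r4,c2): row 4 has {B,C,E,F}; column 2 has {C,D,E} → A.
Cell (r4,c5): row 4 has {A,B,C,E,F}; column 5 has {A,B,C,E} → D.
Cell (r5,c3): row 5 has {A,C,D,E}; column 3 has {A,D,E,F} → B.
Cell (r6,c5): row 6 has {A,C,D,E}; column 5 has {A,B,C,D,E} → F.
Cell (r2,c3): row 2 has {A,B,D,E,F}; column 3 has {A,B,D,E,F} → C.
Cell (r5,c2): row 5 has {A,B,C,D,E}; column 2 has {A,C,D,E} → F.
Cell (r6,c2): row 6 has {A,C,D,E,F}; column 2 has {A,C,D,E,F} → B.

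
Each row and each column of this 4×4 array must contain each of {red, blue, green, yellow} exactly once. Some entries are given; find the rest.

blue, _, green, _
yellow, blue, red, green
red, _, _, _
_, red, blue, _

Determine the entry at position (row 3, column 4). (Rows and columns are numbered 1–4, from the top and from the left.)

blue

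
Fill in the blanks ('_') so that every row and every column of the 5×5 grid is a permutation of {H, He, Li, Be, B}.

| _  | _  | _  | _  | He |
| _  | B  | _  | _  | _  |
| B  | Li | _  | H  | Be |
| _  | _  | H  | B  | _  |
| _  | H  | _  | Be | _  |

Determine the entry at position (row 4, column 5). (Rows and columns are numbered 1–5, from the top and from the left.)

Li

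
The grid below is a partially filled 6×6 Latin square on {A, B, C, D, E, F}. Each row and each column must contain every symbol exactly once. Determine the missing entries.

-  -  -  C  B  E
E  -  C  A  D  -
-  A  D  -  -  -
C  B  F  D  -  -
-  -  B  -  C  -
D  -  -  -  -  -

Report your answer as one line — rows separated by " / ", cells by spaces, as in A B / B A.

F D A C B E / E F C A D B / B A D E F C / C B F D E A / A E B F C D / D C E B A F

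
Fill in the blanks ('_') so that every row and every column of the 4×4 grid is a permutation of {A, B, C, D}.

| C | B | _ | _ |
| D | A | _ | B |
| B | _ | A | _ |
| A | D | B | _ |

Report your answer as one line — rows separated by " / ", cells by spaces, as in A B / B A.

row 1 has {B,C}; column 3 has {A,B} — only D is left for (r1,c3).
row 1 has {B,C,D}; column 4 has {B} — only A is left for (r1,c4).
row 2 has {A,B,D}; column 3 has {A,B,D} — only C is left for (r2,c3).
row 3 has {A,B}; column 2 has {A,B,D} — only C is left for (r3,c2).
row 3 has {A,B,C}; column 4 has {A,B} — only D is left for (r3,c4).
row 4 has {A,B,D}; column 4 has {A,B,D} — only C is left for (r4,c4).

C B D A / D A C B / B C A D / A D B C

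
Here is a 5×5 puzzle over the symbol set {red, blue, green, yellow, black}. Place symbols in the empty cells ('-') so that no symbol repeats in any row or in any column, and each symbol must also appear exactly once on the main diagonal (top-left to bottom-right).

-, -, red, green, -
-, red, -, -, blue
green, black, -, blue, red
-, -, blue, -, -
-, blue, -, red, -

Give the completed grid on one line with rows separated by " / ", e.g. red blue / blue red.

blue yellow red green black / black red green yellow blue / green black yellow blue red / red green blue black yellow / yellow blue black red green

(r1,c2) = yellow
(r1,c5) = black
(r3,c3) = yellow
(r4,c2) = green
(r4,c4) = black
(r4,c5) = yellow
(r5,c5) = green
(r1,c1) = blue
(r2,c4) = yellow
(r4,c1) = red
(r5,c3) = black
(r2,c1) = black
(r2,c3) = green
(r5,c1) = yellow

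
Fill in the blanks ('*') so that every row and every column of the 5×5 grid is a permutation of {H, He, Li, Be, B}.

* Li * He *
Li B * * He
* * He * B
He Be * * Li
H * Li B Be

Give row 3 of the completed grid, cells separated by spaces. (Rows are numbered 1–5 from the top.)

(r1,c5): row 1 has {He,Li}; column 5 has {He,Li,Be,B}, so it must be H.
(r3,c1): row 3 has {He,B}; column 1 has {H,He,Li}, so it must be Be.
(r3,c2): row 3 has {He,Be,B}; column 2 has {Li,Be,B}, so it must be H.
(r3,c4): row 3 has {H,He,Be,B}; column 4 has {He,B}, so it must be Li.

Be H He Li B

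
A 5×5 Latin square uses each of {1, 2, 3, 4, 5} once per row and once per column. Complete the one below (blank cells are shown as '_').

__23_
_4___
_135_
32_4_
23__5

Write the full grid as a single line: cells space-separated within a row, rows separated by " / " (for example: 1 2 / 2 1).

(r1,c2) = 5
(r3,c1) = 4
(r3,c5) = 2
(r4,c5) = 1
(r5,c4) = 1
(r1,c1) = 1
(r1,c5) = 4
(r2,c1) = 5
(r2,c3) = 1
(r2,c4) = 2
(r2,c5) = 3
(r4,c3) = 5
(r5,c3) = 4

1 5 2 3 4 / 5 4 1 2 3 / 4 1 3 5 2 / 3 2 5 4 1 / 2 3 4 1 5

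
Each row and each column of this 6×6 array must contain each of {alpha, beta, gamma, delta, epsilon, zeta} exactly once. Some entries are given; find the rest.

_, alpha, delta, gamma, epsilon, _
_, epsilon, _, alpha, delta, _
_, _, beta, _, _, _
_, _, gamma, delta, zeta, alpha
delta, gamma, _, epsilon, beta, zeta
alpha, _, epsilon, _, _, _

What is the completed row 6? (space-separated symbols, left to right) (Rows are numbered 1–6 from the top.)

alpha zeta epsilon beta gamma delta

row 1 has {alpha,gamma,delta,epsilon}; column 6 has {alpha,zeta} — only beta is left for (r1,c6).
row 2 has {alpha,delta,epsilon}; column 3 has {beta,gamma,delta,epsilon} — only zeta is left for (r2,c3).
row 2 has {alpha,delta,epsilon,zeta}; column 6 has {alpha,beta,zeta} — only gamma is left for (r2,c6).
row 3 has {beta}; column 4 has {alpha,gamma,delta,epsilon} — only zeta is left for (r3,c4).
row 4 has {alpha,gamma,delta,zeta}; column 2 has {alpha,gamma,epsilon} — only beta is left for (r4,c2).
row 5 has {beta,gamma,delta,epsilon,zeta}; column 3 has {beta,gamma,delta,epsilon,zeta} — only alpha is left for (r5,c3).
row 6 has {alpha,epsilon}; column 4 has {alpha,gamma,delta,epsilon,zeta} — only beta is left for (r6,c4).
row 6 has {alpha,beta,epsilon}; column 5 has {beta,delta,epsilon,zeta} — only gamma is left for (r6,c5).
row 6 has {alpha,beta,gamma,epsilon}; column 6 has {alpha,beta,gamma,zeta} — only delta is left for (r6,c6).
row 1 has {alpha,beta,gamma,delta,epsilon}; column 1 has {alpha,delta} — only zeta is left for (r1,c1).
row 2 has {alpha,gamma,delta,epsilon,zeta}; column 1 has {alpha,delta,zeta} — only beta is left for (r2,c1).
row 3 has {beta,zeta}; column 2 has {alpha,beta,gamma,epsilon} — only delta is left for (r3,c2).
row 3 has {beta,delta,zeta}; column 5 has {beta,gamma,delta,epsilon,zeta} — only alpha is left for (r3,c5).
row 3 has {alpha,beta,delta,zeta}; column 6 has {alpha,beta,gamma,delta,zeta} — only epsilon is left for (r3,c6).
row 4 has {alpha,beta,gamma,delta,zeta}; column 1 has {alpha,beta,delta,zeta} — only epsilon is left for (r4,c1).
row 6 has {alpha,beta,gamma,delta,epsilon}; column 2 has {alpha,beta,gamma,delta,epsilon} — only zeta is left for (r6,c2).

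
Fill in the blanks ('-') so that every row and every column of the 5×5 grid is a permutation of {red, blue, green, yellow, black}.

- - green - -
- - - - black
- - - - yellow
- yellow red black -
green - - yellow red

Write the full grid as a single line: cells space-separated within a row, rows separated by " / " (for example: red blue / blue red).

yellow black green red blue / red green yellow blue black / black red blue green yellow / blue yellow red black green / green blue black yellow red

row 1 has {green}; column 5 has {red,yellow,black} — only blue is left for (r1,c5).
row 4 has {red,yellow,black}; column 1 has {green} — only blue is left for (r4,c1).
row 4 has {red,blue,yellow,black}; column 5 has {red,blue,yellow,black} — only green is left for (r4,c5).
row 1 has {blue,green}; column 4 has {yellow,black} — only red is left for (r1,c4).
row 1 has {red,blue,green}; column 2 has {yellow} — only black is left for (r1,c2).
row 5 has {red,green,yellow}; column 2 has {yellow,black} — only blue is left for (r5,c2).
row 5 has {red,blue,green,yellow}; column 3 has {red,green} — only black is left for (r5,c3).
row 1 has {red,blue,green,black}; column 1 has {blue,green} — only yellow is left for (r1,c1).
row 2 has {black}; column 1 has {blue,green,yellow} — only red is left for (r2,c1).
row 2 has {red,black}; column 2 has {blue,yellow,black} — only green is left for (r2,c2).
row 2 has {red,green,black}; column 4 has {red,yellow,black} — only blue is left for (r2,c4).
row 3 has {yellow}; column 1 has {red,blue,green,yellow} — only black is left for (r3,c1).
row 3 has {yellow,black}; column 2 has {blue,green,yellow,black} — only red is left for (r3,c2).
row 3 has {red,yellow,black}; column 3 has {red,green,black} — only blue is left for (r3,c3).
row 3 has {red,blue,yellow,black}; column 4 has {red,blue,yellow,black} — only green is left for (r3,c4).
row 2 has {red,blue,green,black}; column 3 has {red,blue,green,black} — only yellow is left for (r2,c3).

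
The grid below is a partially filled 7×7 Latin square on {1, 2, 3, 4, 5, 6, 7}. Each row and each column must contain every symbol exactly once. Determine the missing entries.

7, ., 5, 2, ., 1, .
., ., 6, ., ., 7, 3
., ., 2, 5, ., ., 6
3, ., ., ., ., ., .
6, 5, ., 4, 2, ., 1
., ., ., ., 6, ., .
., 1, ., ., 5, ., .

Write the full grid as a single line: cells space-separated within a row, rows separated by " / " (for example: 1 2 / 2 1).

7 6 5 2 3 1 4 / 5 2 6 1 4 7 3 / 1 3 2 5 7 4 6 / 3 7 4 6 1 2 5 / 6 5 7 4 2 3 1 / 2 4 1 3 6 5 7 / 4 1 3 7 5 6 2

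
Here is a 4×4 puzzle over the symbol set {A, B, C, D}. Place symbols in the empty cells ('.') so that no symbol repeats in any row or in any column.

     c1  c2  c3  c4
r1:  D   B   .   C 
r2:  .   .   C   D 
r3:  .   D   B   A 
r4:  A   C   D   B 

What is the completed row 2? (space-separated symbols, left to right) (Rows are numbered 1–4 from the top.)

(r1,c3) = A
(r2,c1) = B
(r2,c2) = A

B A C D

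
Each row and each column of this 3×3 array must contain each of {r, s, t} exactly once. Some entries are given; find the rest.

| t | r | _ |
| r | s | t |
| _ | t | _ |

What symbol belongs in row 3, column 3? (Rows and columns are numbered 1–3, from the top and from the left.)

r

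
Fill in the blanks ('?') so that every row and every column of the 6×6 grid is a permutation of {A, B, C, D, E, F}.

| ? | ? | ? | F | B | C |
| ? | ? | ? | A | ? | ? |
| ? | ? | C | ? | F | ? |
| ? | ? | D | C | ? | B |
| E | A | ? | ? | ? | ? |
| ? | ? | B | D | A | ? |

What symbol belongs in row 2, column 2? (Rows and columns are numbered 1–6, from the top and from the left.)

B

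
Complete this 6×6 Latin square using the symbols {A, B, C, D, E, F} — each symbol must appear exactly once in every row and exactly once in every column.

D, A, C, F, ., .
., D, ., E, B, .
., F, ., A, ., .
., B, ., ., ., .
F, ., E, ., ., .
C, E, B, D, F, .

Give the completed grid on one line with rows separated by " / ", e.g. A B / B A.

D A C F E B / A D F E B C / B F D A C E / E B A C D F / F C E B A D / C E B D F A

row 1 has {A,C,D,F}; column 5 has {B,F} — only E is left for (r1,c5).
row 1 has {A,C,D,E,F}; column 6 is empty so far — only B is left for (r1,c6).
row 2 has {B,D,E}; column 1 has {C,D,F} — only A is left for (r2,c1).
row 2 has {A,B,D,E}; column 3 has {B,C,E} — only F is left for (r2,c3).
row 2 has {A,B,D,E,F}; column 6 has {B} — only C is left for (r2,c6).
row 3 has {A,F}; column 3 has {B,C,E,F} — only D is left for (r3,c3).
row 3 has {A,D,F}; column 5 has {B,E,F} — only C is left for (r3,c5).
row 3 has {A,C,D,F}; column 6 has {B,C} — only E is left for (r3,c6).
row 4 has {B}; column 1 has {A,C,D,F} — only E is left for (r4,c1).
row 4 has {B,E}; column 3 has {B,C,D,E,F} — only A is left for (r4,c3).
row 4 has {A,B,E}; column 4 has {A,D,E,F} — only C is left for (r4,c4).
row 4 has {A,B,C,E}; column 5 has {B,C,E,F} — only D is left for (r4,c5).
row 4 has {A,B,C,D,E}; column 6 has {B,C,E} — only F is left for (r4,c6).
row 5 has {E,F}; column 2 has {A,B,D,E,F} — only C is left for (r5,c2).
row 5 has {C,E,F}; column 4 has {A,C,D,E,F} — only B is left for (r5,c4).
row 5 has {B,C,E,F}; column 5 has {B,C,D,E,F} — only A is left for (r5,c5).
row 5 has {A,B,C,E,F}; column 6 has {B,C,E,F} — only D is left for (r5,c6).
row 6 has {B,C,D,E,F}; column 6 has {B,C,D,E,F} — only A is left for (r6,c6).
row 3 has {A,C,D,E,F}; column 1 has {A,C,D,E,F} — only B is left for (r3,c1).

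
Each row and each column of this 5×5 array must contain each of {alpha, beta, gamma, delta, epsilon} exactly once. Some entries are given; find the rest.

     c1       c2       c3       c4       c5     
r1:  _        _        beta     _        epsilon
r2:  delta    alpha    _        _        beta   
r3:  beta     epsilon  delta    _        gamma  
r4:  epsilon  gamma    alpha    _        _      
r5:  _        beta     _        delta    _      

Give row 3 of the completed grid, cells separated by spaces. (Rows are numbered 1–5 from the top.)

beta epsilon delta alpha gamma

(r1,c2) = delta
(r3,c4) = alpha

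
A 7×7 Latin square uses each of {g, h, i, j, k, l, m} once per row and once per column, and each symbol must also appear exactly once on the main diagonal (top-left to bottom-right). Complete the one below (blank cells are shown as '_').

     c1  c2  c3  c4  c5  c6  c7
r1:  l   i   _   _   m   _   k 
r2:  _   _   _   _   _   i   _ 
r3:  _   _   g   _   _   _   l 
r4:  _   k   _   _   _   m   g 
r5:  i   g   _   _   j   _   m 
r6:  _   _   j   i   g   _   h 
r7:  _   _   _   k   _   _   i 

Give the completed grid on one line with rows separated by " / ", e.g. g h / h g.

(r1,c3): row 1 has {i,k,l,m}; column 3 has {g,j}, so it must be h.
(r2,c7): row 2 has {i}; column 7 has {g,h,i,k,l,m}, so it must be j.
(r4,c4): row 4 has {g,k,m}; column 4 has {i,k}; the diagonal has {g,i,j,l}, so it must be h.
(r5,c4): row 5 has {g,i,j,m}; column 4 has {h,i,k}, so it must be l.
(r6,c6): row 6 has {g,h,i,j}; column 6 has {i,m}; the diagonal has {g,h,i,j,l}, so it must be k.
(r2,c2): row 2 has {i,j}; column 2 has {g,i,k}; the diagonal has {g,h,i,j,k,l}, so it must be m.
(r2,c4): row 2 has {i,j,m}; column 4 has {h,i,k,l}, so it must be g.
(r4,c1): row 4 has {g,h,k,m}; column 1 has {i,l}, so it must be j.
(r5,c3): row 5 has {g,i,j,l,m}; column 3 has {g,h,j}, so it must be k.
(r5,c6): row 5 has {g,i,j,k,l,m}; column 6 has {i,k,m}, so it must be h.
(r6,c1): row 6 has {g,h,i,j,k}; column 1 has {i,j,l}, so it must be m.
(r6,c2): row 6 has {g,h,i,j,k,m}; column 2 has {g,i,k,m}, so it must be l.
(r1,c4): row 1 has {h,i,k,l,m}; column 4 has {g,h,i,k,l}, so it must be j.
(r1,c6): row 1 has {h,i,j,k,l,m}; column 6 has {h,i,k,m}, so it must be g.
(r2,c3): row 2 has {g,i,j,m}; column 3 has {g,h,j,k}, so it must be l.
(r3,c4): row 3 has {g,l}; column 4 has {g,h,i,j,k,l}, so it must be m.
(r3,c6): row 3 has {g,l,m}; column 6 has {g,h,i,k,m}, so it must be j.
(r4,c3): row 4 has {g,h,j,k,m}; column 3 has {g,h,j,k,l}, so it must be i.
(r4,c5): row 4 has {g,h,i,j,k,m}; column 5 has {g,j,m}, so it must be l.
(r7,c3): row 7 has {i,k}; column 3 has {g,h,i,j,k,l}, so it must be m.
(r7,c5): row 7 has {i,k,m}; column 5 has {g,j,l,m}, so it must be h.
(r7,c6): row 7 has {h,i,k,m}; column 6 has {g,h,i,j,k,m}, so it must be l.
(r2,c5): row 2 has {g,i,j,l,m}; column 5 has {g,h,j,l,m}, so it must be k.
(r3,c2): row 3 has {g,j,l,m}; column 2 has {g,i,k,l,m}, so it must be h.
(r3,c5): row 3 has {g,h,j,l,m}; column 5 has {g,h,j,k,l,m}, so it must be i.
(r7,c1): row 7 has {h,i,k,l,m}; column 1 has {i,j,l,m}, so it must be g.
(r7,c2): row 7 has {g,h,i,k,l,m}; column 2 has {g,h,i,k,l,m}, so it must be j.
(r2,c1): row 2 has {g,i,j,k,l,m}; column 1 has {g,i,j,l,m}, so it must be h.
(r3,c1): row 3 has {g,h,i,j,l,m}; column 1 has {g,h,i,j,l,m}, so it must be k.

l i h j m g k / h m l g k i j / k h g m i j l / j k i h l m g / i g k l j h m / m l j i g k h / g j m k h l i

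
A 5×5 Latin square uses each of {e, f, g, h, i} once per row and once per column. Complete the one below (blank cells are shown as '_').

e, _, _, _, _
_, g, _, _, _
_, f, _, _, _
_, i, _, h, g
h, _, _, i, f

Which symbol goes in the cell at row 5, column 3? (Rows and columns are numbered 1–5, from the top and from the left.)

(r1,c2) = h
(r1,c5) = i
(r4,c1) = f
(r4,c3) = e
(r5,c2) = e
(r5,c3) = g

g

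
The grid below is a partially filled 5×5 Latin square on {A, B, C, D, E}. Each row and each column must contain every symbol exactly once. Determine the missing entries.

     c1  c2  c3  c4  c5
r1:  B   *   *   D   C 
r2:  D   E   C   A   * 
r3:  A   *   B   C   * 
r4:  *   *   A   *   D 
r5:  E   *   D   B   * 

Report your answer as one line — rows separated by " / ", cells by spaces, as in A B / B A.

B A E D C / D E C A B / A D B C E / C B A E D / E C D B A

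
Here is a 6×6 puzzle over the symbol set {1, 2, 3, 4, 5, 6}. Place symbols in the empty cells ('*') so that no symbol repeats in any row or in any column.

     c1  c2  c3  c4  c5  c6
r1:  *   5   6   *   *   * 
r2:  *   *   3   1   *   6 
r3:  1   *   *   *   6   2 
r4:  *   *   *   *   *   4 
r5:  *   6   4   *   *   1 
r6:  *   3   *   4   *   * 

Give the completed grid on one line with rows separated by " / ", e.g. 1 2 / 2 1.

4 5 6 2 1 3 / 5 2 3 1 4 6 / 1 4 5 3 6 2 / 3 1 2 6 5 4 / 2 6 4 5 3 1 / 6 3 1 4 2 5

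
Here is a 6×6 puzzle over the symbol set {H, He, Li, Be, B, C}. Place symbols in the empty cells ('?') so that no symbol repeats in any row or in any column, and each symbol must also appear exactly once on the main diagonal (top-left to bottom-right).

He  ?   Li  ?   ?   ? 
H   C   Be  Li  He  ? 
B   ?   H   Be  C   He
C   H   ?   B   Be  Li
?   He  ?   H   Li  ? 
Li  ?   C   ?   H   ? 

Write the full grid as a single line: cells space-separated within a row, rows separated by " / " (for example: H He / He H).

He Be Li C B H / H C Be Li He B / B Li H Be C He / C H He B Be Li / Be He B H Li C / Li B C He H Be

(r1,c4) = C
(r1,c5) = B
(r2,c6) = B
(r3,c2) = Li
(r4,c3) = He
(r5,c1) = Be
(r5,c3) = B
(r5,c6) = C
(r6,c4) = He
(r6,c6) = Be
(r1,c2) = Be
(r1,c6) = H
(r6,c2) = B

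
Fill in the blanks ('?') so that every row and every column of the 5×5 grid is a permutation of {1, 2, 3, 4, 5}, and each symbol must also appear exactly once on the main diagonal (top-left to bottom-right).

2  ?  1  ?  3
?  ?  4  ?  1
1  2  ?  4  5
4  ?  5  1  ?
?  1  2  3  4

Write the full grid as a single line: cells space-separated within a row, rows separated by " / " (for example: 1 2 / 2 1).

row 1 has {1,2,3}; column 4 has {1,3,4} — only 5 is left for (r1,c4).
row 2 has {1,4}; column 4 has {1,3,4,5} — only 2 is left for (r2,c4).
row 3 has {1,2,4,5}; column 3 has {1,2,4,5}; the diagonal has {1,2,4} — only 3 is left for (r3,c3).
row 4 has {1,4,5}; column 2 has {1,2} — only 3 is left for (r4,c2).
row 4 has {1,3,4,5}; column 5 has {1,3,4,5} — only 2 is left for (r4,c5).
row 5 has {1,2,3,4}; column 1 has {1,2,4} — only 5 is left for (r5,c1).
row 1 has {1,2,3,5}; column 2 has {1,2,3} — only 4 is left for (r1,c2).
row 2 has {1,2,4}; column 1 has {1,2,4,5} — only 3 is left for (r2,c1).
row 2 has {1,2,3,4}; column 2 has {1,2,3,4}; the diagonal has {1,2,3,4} — only 5 is left for (r2,c2).

2 4 1 5 3 / 3 5 4 2 1 / 1 2 3 4 5 / 4 3 5 1 2 / 5 1 2 3 4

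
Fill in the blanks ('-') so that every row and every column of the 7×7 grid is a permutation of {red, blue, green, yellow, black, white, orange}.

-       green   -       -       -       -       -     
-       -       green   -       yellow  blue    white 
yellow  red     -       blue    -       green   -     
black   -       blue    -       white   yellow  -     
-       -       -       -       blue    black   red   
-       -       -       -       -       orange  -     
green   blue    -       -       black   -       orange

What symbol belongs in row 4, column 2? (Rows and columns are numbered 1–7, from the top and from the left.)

(r3,c5) = orange
(r3,c7) = black
(r4,c2) = orange

orange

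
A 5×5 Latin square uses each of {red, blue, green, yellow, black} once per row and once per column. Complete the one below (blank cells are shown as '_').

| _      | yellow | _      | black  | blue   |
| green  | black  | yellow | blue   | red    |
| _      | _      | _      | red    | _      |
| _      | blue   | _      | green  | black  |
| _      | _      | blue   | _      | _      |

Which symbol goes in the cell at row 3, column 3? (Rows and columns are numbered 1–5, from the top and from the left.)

black

(r1,c1) = red
(r1,c3) = green
(r3,c2) = green
(r3,c3) = black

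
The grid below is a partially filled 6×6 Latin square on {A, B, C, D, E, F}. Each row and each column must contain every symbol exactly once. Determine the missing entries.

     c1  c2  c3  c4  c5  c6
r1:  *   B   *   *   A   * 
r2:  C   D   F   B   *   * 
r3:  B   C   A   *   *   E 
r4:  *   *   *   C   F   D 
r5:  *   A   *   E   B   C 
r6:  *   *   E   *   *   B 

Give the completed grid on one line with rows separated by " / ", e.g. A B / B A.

E B C D A F / C D F B E A / B C A F D E / A E B C F D / F A D E B C / D F E A C B

Cell (r1,c6): row 1 has {A,B}; column 6 has {B,C,D,E} → F.
Cell (r2,c5): row 2 has {B,C,D,F}; column 5 has {A,B,F} → E.
Cell (r2,c6): row 2 has {B,C,D,E,F}; column 6 has {B,C,D,E,F} → A.
Cell (r3,c5): row 3 has {A,B,C,E}; column 5 has {A,B,E,F} → D.
Cell (r4,c2): row 4 has {C,D,F}; column 2 has {A,B,C,D} → E.
Cell (r4,c3): row 4 has {C,D,E,F}; column 3 has {A,E,F} → B.
Cell (r5,c3): row 5 has {A,B,C,E}; column 3 has {A,B,E,F} → D.
Cell (r6,c2): row 6 has {B,E}; column 2 has {A,B,C,D,E} → F.
Cell (r6,c5): row 6 has {B,E,F}; column 5 has {A,B,D,E,F} → C.
Cell (r1,c3): row 1 has {A,B,F}; column 3 has {A,B,D,E,F} → C.
Cell (r1,c4): row 1 has {A,B,C,F}; column 4 has {B,C,E} → D.
Cell (r3,c4): row 3 has {A,B,C,D,E}; column 4 has {B,C,D,E} → F.
Cell (r4,c1): row 4 has {B,C,D,E,F}; column 1 has {B,C} → A.
Cell (r5,c1): row 5 has {A,B,C,D,E}; column 1 has {A,B,C} → F.
Cell (r6,c1): row 6 has {B,C,E,F}; column 1 has {A,B,C,F} → D.
Cell (r6,c4): row 6 has {B,C,D,E,F}; column 4 has {B,C,D,E,F} → A.
Cell (r1,c1): row 1 has {A,B,C,D,F}; column 1 has {A,B,C,D,F} → E.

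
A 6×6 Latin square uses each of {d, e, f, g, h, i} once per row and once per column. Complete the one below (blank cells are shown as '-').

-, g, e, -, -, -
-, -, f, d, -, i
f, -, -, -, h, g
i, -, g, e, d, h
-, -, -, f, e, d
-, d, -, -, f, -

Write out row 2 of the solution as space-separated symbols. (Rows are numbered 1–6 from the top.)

e h f d g i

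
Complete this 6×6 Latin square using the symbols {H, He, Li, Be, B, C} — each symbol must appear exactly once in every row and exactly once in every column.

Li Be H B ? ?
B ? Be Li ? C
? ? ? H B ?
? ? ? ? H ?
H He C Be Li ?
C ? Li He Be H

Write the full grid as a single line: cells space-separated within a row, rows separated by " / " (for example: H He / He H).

Li Be H B C He / B H Be Li He C / Be C He H B Li / He Li B C H Be / H He C Be Li B / C B Li He Be H

(r1,c6) = He
(r2,c2) = H
(r2,c5) = He
(r3,c3) = He
(r4,c3) = B
(r4,c4) = C
(r5,c6) = B
(r6,c2) = B
(r1,c5) = C
(r3,c1) = Be
(r3,c6) = Li
(r4,c1) = He
(r4,c2) = Li
(r4,c6) = Be
(r3,c2) = C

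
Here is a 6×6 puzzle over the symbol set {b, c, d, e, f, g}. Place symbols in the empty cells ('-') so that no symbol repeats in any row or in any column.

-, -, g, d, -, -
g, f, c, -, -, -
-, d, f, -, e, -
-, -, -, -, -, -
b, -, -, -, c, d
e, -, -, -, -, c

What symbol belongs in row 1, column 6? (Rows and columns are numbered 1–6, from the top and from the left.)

row 3 has {d,e,f}; column 1 has {b,e,g} — only c is left for (r3,c1).
row 5 has {b,c,d}; column 3 has {c,f,g} — only e is left for (r5,c3).
row 1 has {d,g}; column 1 has {b,c,e,g} — only f is left for (r1,c1).
row 1 has {d,f,g}; column 5 has {c,e} — only b is left for (r1,c5).
row 1 has {b,d,f,g}; column 6 has {c,d} — only e is left for (r1,c6).

e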